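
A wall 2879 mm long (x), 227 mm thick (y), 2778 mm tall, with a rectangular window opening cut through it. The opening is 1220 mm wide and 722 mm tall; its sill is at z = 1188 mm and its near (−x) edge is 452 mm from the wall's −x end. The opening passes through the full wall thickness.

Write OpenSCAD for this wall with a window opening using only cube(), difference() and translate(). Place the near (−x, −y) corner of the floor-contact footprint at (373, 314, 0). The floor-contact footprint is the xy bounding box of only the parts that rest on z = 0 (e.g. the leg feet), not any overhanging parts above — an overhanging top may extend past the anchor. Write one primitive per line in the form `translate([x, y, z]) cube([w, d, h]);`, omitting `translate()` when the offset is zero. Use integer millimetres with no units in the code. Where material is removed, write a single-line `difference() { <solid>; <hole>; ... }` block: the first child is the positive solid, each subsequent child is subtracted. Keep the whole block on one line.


difference() { translate([373, 314, 0]) cube([2879, 227, 2778]); translate([825, 314, 1188]) cube([1220, 227, 722]); }


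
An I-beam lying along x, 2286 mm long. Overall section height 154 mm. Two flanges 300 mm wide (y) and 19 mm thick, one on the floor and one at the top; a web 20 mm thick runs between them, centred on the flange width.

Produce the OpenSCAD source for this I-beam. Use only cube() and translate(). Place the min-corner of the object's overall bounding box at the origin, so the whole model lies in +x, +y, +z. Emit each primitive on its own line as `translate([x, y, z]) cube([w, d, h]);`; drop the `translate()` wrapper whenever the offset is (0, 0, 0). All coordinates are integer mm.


cube([2286, 300, 19]);
translate([0, 140, 19]) cube([2286, 20, 116]);
translate([0, 0, 135]) cube([2286, 300, 19]);


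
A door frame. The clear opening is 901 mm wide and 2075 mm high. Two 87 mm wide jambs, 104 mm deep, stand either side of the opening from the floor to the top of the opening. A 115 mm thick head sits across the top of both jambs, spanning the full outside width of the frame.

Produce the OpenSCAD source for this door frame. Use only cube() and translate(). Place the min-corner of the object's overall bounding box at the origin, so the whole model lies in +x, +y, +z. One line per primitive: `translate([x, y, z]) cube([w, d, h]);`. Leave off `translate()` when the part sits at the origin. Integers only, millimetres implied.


cube([87, 104, 2075]);
translate([988, 0, 0]) cube([87, 104, 2075]);
translate([0, 0, 2075]) cube([1075, 104, 115]);


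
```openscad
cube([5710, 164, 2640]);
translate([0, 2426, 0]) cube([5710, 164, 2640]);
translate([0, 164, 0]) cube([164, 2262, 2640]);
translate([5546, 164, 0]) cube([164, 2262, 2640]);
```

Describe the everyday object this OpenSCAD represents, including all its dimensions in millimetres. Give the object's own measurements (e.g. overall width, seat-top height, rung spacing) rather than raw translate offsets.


The wall frame of a small rectangular building: four walls, each 2640 mm tall and 164 mm thick, enclosing a footprint 5710 mm (x) by 2590 mm (y) outside-to-outside, with no floor or roof. The front and back walls (the −y and +y sides) span the full width; the two side walls fit between them.


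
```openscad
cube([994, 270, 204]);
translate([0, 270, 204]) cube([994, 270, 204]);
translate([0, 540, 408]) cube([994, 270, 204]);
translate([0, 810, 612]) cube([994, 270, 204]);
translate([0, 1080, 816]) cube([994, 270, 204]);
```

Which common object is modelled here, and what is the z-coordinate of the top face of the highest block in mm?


A staircase. The total rise is 1020 mm.

5 identical blocks, each offset up and back from the previous — a staircase. Each step is 204 mm tall and there are 5 of them, so the total rise is 5 × 204 = 1020 mm.


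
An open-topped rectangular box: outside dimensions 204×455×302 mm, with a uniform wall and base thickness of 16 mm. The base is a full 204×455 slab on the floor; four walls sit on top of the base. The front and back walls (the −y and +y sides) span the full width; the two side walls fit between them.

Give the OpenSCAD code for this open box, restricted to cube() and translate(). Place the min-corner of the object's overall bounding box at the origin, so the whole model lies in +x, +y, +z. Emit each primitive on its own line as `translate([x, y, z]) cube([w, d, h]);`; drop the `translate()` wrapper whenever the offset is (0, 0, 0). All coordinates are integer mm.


cube([204, 455, 16]);
translate([0, 0, 16]) cube([204, 16, 286]);
translate([0, 439, 16]) cube([204, 16, 286]);
translate([0, 16, 16]) cube([16, 423, 286]);
translate([188, 16, 16]) cube([16, 423, 286]);


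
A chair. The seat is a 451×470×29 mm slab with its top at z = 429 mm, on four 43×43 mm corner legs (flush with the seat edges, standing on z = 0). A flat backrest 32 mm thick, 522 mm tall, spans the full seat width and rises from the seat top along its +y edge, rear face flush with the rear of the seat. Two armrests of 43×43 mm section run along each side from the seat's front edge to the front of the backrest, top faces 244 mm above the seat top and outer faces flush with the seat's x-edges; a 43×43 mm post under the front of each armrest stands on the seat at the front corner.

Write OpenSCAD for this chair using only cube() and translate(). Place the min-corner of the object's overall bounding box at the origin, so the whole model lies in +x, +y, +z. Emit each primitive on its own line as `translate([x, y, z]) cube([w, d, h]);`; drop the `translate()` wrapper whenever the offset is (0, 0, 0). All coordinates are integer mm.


// leg_h = 429 - 29 = 400
// arm post h = 244 - 43 = 201
translate([0, 0, 400]) cube([451, 470, 29]);
cube([43, 43, 400]);
translate([408, 0, 0]) cube([43, 43, 400]);
translate([0, 427, 0]) cube([43, 43, 400]);
translate([408, 427, 0]) cube([43, 43, 400]);
translate([0, 438, 429]) cube([451, 32, 522]);
translate([0, 0, 630]) cube([43, 438, 43]);
translate([408, 0, 630]) cube([43, 438, 43]);
translate([0, 0, 429]) cube([43, 43, 201]);
translate([408, 0, 429]) cube([43, 43, 201]);


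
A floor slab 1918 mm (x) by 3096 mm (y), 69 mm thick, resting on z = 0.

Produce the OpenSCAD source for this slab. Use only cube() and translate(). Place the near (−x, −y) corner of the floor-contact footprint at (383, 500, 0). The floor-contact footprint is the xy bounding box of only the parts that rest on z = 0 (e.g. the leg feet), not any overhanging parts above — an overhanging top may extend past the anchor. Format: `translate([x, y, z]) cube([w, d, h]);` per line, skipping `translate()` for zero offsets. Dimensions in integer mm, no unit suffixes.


translate([383, 500, 0]) cube([1918, 3096, 69]);


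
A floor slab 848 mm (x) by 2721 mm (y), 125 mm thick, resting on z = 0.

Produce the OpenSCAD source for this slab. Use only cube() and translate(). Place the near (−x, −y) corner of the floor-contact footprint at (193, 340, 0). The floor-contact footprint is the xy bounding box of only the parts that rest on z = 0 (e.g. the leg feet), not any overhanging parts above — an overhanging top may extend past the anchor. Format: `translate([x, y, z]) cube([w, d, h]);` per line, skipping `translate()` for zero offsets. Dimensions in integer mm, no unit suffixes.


translate([193, 340, 0]) cube([848, 2721, 125]);


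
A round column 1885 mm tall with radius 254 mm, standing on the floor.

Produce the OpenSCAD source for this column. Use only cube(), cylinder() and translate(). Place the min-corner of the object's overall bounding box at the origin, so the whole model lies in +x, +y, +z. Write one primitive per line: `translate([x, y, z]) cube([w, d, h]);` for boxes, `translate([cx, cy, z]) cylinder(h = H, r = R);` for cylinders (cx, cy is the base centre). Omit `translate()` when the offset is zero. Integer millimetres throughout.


translate([254, 254, 0]) cylinder(h = 1885, r = 254);


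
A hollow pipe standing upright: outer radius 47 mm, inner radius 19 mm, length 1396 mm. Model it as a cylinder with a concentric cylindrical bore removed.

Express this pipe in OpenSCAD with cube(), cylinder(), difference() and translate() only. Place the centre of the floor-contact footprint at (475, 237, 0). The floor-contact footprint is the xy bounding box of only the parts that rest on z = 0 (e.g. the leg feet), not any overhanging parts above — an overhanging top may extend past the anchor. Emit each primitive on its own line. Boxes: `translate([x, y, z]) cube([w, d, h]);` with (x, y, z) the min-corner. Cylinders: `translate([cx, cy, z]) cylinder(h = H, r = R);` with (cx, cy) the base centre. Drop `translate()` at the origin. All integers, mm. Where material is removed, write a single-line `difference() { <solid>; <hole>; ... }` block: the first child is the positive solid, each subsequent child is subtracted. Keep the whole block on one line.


difference() { translate([475, 237, 0]) cylinder(h = 1396, r = 47); translate([475, 237, 0]) cylinder(h = 1396, r = 19); }


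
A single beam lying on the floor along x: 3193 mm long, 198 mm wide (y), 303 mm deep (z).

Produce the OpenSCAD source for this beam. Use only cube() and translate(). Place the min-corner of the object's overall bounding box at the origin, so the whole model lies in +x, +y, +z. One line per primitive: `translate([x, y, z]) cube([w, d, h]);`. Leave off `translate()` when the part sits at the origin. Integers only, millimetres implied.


cube([3193, 198, 303]);


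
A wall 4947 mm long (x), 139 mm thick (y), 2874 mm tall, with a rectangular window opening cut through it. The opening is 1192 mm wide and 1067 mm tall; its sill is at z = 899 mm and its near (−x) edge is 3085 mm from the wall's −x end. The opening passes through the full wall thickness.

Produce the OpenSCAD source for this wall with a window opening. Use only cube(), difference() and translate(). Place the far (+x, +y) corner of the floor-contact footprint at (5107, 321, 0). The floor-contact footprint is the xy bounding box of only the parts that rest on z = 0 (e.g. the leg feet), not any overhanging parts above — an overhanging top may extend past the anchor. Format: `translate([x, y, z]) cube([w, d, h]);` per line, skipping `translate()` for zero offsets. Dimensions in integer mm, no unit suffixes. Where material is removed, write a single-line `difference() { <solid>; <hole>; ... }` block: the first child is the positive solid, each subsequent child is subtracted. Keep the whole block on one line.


difference() { translate([160, 182, 0]) cube([4947, 139, 2874]); translate([3245, 182, 899]) cube([1192, 139, 1067]); }


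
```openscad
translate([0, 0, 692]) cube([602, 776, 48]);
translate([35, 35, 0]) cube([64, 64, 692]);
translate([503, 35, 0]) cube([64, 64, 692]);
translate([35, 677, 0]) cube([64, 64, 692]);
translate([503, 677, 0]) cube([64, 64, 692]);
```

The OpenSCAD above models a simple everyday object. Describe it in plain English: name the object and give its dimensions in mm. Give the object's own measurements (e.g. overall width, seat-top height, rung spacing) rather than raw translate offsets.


A table: top 602 mm (x) × 776 mm (y), 48 mm thick, upper face at z = 740 mm, on four 64×64 mm square legs, each inset 35 mm from the nearest pair of top edges from z = 0 to the bottom of the top.


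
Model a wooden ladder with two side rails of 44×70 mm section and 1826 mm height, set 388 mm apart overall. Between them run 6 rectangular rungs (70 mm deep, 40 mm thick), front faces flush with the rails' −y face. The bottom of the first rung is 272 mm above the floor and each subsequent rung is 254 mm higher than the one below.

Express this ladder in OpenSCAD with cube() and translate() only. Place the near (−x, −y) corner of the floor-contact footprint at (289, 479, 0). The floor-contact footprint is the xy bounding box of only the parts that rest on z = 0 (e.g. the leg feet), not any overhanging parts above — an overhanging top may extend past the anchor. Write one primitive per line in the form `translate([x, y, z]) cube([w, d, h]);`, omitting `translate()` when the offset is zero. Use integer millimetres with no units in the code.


translate([289, 479, 0]) cube([44, 70, 1826]);
translate([633, 479, 0]) cube([44, 70, 1826]);
translate([333, 479, 272]) cube([300, 70, 40]);
translate([333, 479, 526]) cube([300, 70, 40]);
translate([333, 479, 780]) cube([300, 70, 40]);
translate([333, 479, 1034]) cube([300, 70, 40]);
translate([333, 479, 1288]) cube([300, 70, 40]);
translate([333, 479, 1542]) cube([300, 70, 40]);


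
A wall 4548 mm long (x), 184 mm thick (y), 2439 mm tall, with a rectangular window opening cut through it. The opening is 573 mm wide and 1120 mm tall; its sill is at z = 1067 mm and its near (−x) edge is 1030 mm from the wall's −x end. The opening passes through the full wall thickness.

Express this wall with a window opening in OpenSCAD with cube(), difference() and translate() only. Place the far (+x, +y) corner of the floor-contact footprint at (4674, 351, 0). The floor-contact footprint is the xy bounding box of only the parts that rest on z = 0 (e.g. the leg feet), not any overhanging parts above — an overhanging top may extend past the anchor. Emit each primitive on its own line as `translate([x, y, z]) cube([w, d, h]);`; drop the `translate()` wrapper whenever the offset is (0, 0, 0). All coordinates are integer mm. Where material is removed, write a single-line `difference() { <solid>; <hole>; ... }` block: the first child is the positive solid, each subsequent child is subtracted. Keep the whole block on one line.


difference() { translate([126, 167, 0]) cube([4548, 184, 2439]); translate([1156, 167, 1067]) cube([573, 184, 1120]); }


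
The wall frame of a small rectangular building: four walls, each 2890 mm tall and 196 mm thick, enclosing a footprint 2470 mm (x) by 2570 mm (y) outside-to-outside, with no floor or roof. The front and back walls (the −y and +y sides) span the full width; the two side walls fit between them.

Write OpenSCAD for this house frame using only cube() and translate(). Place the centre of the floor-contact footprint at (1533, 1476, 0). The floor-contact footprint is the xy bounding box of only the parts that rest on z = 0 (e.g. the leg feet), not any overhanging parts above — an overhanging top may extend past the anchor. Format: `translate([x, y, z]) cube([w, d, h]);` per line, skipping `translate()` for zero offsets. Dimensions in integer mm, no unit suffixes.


translate([298, 191, 0]) cube([2470, 196, 2890]);
translate([298, 2565, 0]) cube([2470, 196, 2890]);
translate([298, 387, 0]) cube([196, 2178, 2890]);
translate([2572, 387, 0]) cube([196, 2178, 2890]);


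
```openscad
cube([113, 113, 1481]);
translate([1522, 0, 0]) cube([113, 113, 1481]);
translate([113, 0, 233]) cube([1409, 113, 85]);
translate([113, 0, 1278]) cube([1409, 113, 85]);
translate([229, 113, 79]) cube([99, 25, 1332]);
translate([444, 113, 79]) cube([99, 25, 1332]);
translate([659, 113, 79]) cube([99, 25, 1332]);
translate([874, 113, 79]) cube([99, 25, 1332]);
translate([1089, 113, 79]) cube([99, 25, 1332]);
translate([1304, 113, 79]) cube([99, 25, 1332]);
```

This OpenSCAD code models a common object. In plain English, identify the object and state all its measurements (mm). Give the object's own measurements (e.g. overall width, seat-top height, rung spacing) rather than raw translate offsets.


A fence section. Two 113×113 mm posts, 1481 mm tall, stand on the floor with a clear span of 1409 mm between their inner faces. Two horizontal rails of 113×85 mm section span the gap between the posts with their undersides at z = 233 mm and z = 1278 mm, flush with the posts' −y face. 6 pickets, each 99 mm wide, 25 mm thick and 1332 mm tall, are fixed to the +y face of the rails with their bottoms at z = 79 mm, spaced across the span with a 116 mm gap after the −x post and between neighbouring pickets, with 119 mm left before the +x post.


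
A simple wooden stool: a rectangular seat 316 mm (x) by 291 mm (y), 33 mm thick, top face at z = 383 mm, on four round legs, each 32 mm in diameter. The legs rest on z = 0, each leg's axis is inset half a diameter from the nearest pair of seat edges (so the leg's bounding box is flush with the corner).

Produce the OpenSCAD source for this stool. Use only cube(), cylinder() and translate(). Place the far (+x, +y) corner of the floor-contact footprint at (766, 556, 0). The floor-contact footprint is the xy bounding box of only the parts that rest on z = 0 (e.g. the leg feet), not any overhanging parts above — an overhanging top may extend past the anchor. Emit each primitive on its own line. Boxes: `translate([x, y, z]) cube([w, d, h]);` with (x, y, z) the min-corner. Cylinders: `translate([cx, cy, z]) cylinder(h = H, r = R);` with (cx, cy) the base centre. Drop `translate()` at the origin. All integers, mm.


// leg_h = 383 - 33 = 350
translate([450, 265, 350]) cube([316, 291, 33]);
translate([466, 281, 0]) cylinder(h = 350, r = 16);
translate([750, 281, 0]) cylinder(h = 350, r = 16);
translate([466, 540, 0]) cylinder(h = 350, r = 16);
translate([750, 540, 0]) cylinder(h = 350, r = 16);


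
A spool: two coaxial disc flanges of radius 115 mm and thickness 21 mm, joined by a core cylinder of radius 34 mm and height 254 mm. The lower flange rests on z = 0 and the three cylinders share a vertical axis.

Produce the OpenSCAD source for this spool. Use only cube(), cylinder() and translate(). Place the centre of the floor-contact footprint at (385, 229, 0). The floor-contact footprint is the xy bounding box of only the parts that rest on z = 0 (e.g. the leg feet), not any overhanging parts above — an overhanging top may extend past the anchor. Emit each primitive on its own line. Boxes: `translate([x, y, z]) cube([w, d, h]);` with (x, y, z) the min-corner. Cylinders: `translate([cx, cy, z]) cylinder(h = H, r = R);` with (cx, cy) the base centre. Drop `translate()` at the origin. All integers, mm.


translate([385, 229, 0]) cylinder(h = 21, r = 115);
translate([385, 229, 21]) cylinder(h = 254, r = 34);
translate([385, 229, 275]) cylinder(h = 21, r = 115);


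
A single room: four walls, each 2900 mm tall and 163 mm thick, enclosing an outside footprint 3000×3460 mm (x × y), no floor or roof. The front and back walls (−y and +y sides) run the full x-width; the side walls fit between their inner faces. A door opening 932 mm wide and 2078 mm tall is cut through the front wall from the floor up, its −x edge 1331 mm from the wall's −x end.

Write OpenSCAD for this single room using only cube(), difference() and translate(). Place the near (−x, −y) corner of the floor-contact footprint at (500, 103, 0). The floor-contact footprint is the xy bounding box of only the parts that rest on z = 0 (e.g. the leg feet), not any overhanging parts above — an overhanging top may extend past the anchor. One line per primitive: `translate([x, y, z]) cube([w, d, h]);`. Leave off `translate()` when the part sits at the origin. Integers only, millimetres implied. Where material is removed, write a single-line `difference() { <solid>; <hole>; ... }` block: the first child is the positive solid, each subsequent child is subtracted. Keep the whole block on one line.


difference() { translate([500, 103, 0]) cube([3000, 163, 2900]); translate([1831, 103, 0]) cube([932, 163, 2078]); }
translate([500, 3400, 0]) cube([3000, 163, 2900]);
translate([500, 266, 0]) cube([163, 3134, 2900]);
translate([3337, 266, 0]) cube([163, 3134, 2900]);


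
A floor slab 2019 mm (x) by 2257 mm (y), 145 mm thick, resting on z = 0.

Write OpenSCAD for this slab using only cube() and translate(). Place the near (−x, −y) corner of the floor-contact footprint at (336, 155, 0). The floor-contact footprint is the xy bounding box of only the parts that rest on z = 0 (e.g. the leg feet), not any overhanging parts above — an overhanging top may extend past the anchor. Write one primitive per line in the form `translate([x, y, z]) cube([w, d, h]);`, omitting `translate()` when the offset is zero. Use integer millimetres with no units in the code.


translate([336, 155, 0]) cube([2019, 2257, 145]);


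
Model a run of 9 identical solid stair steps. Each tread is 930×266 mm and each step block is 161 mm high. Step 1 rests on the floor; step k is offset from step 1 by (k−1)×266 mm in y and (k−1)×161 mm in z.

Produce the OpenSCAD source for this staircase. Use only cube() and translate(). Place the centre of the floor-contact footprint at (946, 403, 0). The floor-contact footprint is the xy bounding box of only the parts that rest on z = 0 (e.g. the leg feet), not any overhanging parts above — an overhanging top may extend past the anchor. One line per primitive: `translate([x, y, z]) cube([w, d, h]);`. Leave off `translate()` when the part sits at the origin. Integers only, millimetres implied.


translate([481, 270, 0]) cube([930, 266, 161]);
translate([481, 536, 161]) cube([930, 266, 161]);
translate([481, 802, 322]) cube([930, 266, 161]);
translate([481, 1068, 483]) cube([930, 266, 161]);
translate([481, 1334, 644]) cube([930, 266, 161]);
translate([481, 1600, 805]) cube([930, 266, 161]);
translate([481, 1866, 966]) cube([930, 266, 161]);
translate([481, 2132, 1127]) cube([930, 266, 161]);
translate([481, 2398, 1288]) cube([930, 266, 161]);


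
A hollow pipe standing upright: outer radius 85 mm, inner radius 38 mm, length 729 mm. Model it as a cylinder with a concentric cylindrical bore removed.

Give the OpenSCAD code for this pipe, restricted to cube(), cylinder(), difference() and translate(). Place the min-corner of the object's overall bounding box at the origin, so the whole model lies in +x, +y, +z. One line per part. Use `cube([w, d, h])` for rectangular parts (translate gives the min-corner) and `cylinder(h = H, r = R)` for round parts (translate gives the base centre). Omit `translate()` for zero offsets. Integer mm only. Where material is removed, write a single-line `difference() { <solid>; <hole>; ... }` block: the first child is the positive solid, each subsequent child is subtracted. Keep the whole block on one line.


difference() { translate([85, 85, 0]) cylinder(h = 729, r = 85); translate([85, 85, 0]) cylinder(h = 729, r = 38); }


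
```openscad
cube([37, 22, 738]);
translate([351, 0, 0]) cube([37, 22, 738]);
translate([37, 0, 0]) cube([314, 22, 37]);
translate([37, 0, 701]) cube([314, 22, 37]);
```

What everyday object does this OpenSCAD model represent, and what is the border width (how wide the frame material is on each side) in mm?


A picture frame. The border width is 37 mm.

Four thin pieces enclosing a rectangular opening — a picture frame. The two full-height stiles are 738 mm tall; the top rail sits at z = 701 and is 37 mm tall, so the border above the opening is 738 − 701 = 37 mm, matching the stile x-width.


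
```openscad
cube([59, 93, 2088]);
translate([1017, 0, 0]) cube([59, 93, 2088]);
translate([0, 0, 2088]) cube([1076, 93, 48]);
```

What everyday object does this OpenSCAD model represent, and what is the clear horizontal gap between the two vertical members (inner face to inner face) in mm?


A door frame. The clear opening width is 958 mm.

Two 2088 mm tall posts with a header on top — a door frame. The left jamb is 59 mm wide at x = 0; the right jamb starts at x = 1017. The clear opening is 1017 − 59 = 958 mm.


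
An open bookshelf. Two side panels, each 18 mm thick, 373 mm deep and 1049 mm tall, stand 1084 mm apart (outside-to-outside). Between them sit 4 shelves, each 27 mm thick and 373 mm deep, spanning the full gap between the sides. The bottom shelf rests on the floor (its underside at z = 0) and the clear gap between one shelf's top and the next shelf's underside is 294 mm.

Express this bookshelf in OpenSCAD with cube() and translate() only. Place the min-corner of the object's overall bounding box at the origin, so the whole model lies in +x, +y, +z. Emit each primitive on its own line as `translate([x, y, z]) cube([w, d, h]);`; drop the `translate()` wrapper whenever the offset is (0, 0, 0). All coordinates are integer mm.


cube([18, 373, 1049]);
translate([1066, 0, 0]) cube([18, 373, 1049]);
translate([18, 0, 0]) cube([1048, 373, 27]);
translate([18, 0, 321]) cube([1048, 373, 27]);
translate([18, 0, 642]) cube([1048, 373, 27]);
translate([18, 0, 963]) cube([1048, 373, 27]);


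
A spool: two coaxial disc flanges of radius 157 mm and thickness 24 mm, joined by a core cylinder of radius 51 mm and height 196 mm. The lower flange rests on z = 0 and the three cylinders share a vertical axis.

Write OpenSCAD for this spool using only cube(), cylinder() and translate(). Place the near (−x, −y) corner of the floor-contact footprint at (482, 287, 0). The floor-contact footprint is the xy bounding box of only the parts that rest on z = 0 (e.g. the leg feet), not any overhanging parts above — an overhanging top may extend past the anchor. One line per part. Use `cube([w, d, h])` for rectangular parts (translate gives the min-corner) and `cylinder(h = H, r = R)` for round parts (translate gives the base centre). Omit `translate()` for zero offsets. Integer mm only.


translate([639, 444, 0]) cylinder(h = 24, r = 157);
translate([639, 444, 24]) cylinder(h = 196, r = 51);
translate([639, 444, 220]) cylinder(h = 24, r = 157);


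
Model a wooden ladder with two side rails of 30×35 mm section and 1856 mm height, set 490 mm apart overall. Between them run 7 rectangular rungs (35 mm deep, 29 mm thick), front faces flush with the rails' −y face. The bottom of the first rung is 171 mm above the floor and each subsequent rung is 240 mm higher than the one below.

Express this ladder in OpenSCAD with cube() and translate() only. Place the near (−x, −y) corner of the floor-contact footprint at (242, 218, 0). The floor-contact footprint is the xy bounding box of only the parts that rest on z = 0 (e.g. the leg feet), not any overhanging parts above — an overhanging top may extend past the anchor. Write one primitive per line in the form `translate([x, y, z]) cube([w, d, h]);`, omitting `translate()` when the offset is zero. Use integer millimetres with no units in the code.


// rung span = 490 - 2*30 = 430
// rung[k] z = 171 + k*240
translate([242, 218, 0]) cube([30, 35, 1856]);
translate([702, 218, 0]) cube([30, 35, 1856]);
translate([272, 218, 171]) cube([430, 35, 29]);
translate([272, 218, 411]) cube([430, 35, 29]);
translate([272, 218, 651]) cube([430, 35, 29]);
translate([272, 218, 891]) cube([430, 35, 29]);
translate([272, 218, 1131]) cube([430, 35, 29]);
translate([272, 218, 1371]) cube([430, 35, 29]);
translate([272, 218, 1611]) cube([430, 35, 29]);


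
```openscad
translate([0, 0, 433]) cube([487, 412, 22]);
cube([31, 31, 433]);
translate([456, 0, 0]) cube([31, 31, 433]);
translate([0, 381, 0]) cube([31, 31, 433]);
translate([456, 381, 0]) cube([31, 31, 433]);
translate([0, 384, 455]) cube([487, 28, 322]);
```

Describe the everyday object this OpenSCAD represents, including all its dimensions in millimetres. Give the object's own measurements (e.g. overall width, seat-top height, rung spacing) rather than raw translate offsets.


A chair. The seat is a 487×412×22 mm slab with its top at z = 455 mm, on four 31×31 mm corner legs (flush with the seat edges, standing on z = 0). A flat backrest 28 mm thick, 322 mm tall, spans the full seat width and rises from the seat top along its +y edge, rear face flush with the rear of the seat.


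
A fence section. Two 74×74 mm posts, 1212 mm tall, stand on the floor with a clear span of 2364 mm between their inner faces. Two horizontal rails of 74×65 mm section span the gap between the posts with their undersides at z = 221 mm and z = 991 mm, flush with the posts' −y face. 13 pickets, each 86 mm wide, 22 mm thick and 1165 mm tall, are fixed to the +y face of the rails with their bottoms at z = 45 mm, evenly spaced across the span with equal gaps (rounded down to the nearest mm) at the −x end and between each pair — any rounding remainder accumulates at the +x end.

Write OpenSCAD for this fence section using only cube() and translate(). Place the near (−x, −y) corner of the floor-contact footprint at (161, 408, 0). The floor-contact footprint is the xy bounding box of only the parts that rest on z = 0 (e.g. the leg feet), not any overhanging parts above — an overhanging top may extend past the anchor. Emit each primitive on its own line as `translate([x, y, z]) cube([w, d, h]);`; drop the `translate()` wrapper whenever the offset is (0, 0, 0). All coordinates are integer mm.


translate([161, 408, 0]) cube([74, 74, 1212]);
translate([2599, 408, 0]) cube([74, 74, 1212]);
translate([235, 408, 221]) cube([2364, 74, 65]);
translate([235, 408, 991]) cube([2364, 74, 65]);
translate([324, 482, 45]) cube([86, 22, 1165]);
translate([499, 482, 45]) cube([86, 22, 1165]);
translate([674, 482, 45]) cube([86, 22, 1165]);
translate([849, 482, 45]) cube([86, 22, 1165]);
translate([1024, 482, 45]) cube([86, 22, 1165]);
translate([1199, 482, 45]) cube([86, 22, 1165]);
translate([1374, 482, 45]) cube([86, 22, 1165]);
translate([1549, 482, 45]) cube([86, 22, 1165]);
translate([1724, 482, 45]) cube([86, 22, 1165]);
translate([1899, 482, 45]) cube([86, 22, 1165]);
translate([2074, 482, 45]) cube([86, 22, 1165]);
translate([2249, 482, 45]) cube([86, 22, 1165]);
translate([2424, 482, 45]) cube([86, 22, 1165]);


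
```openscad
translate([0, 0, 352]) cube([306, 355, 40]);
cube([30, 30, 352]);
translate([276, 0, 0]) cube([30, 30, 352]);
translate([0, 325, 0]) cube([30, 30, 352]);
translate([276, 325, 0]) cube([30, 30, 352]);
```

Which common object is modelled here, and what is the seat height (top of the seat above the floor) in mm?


A stool. The seat height is 392 mm.

A 306×355×40 slab at z = 352 on four corner posts — a stool. The seat top is 352 + 40 = 392 mm.


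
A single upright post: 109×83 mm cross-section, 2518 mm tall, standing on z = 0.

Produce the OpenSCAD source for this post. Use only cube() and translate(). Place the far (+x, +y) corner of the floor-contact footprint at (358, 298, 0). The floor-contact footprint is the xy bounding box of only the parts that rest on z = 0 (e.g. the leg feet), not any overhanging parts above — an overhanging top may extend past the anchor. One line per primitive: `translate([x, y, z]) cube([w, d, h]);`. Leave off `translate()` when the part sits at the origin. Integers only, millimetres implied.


translate([249, 215, 0]) cube([109, 83, 2518]);


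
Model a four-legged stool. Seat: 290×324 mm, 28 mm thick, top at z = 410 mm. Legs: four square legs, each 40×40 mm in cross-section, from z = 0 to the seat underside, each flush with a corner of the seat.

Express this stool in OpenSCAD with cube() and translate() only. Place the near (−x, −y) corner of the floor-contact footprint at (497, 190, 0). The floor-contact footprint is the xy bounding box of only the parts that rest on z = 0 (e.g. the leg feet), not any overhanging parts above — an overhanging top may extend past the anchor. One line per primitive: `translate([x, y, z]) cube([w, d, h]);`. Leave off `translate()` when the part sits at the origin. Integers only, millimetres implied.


translate([497, 190, 382]) cube([290, 324, 28]);
translate([497, 190, 0]) cube([40, 40, 382]);
translate([747, 190, 0]) cube([40, 40, 382]);
translate([497, 474, 0]) cube([40, 40, 382]);
translate([747, 474, 0]) cube([40, 40, 382]);


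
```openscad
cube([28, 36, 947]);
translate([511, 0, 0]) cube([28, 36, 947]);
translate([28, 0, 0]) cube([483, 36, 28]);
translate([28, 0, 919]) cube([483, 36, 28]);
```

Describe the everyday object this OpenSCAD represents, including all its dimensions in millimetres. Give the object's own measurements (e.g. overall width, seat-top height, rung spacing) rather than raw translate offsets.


A rectangular picture frame lying in the x–z plane (depth along y). The opening is 483 mm wide (x) by 891 mm tall (z), surrounded by a border 28 mm wide on all four sides. The frame is 36 mm deep and is made of two full-height vertical stiles with two horizontal rails fitted between them.


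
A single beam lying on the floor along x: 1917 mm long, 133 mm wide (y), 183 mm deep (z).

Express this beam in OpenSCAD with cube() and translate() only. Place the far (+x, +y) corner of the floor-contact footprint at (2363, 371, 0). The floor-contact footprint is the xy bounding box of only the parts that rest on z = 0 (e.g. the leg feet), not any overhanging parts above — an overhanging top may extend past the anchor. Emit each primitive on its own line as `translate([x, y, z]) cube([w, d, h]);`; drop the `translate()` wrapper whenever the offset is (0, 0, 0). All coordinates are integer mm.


translate([446, 238, 0]) cube([1917, 133, 183]);


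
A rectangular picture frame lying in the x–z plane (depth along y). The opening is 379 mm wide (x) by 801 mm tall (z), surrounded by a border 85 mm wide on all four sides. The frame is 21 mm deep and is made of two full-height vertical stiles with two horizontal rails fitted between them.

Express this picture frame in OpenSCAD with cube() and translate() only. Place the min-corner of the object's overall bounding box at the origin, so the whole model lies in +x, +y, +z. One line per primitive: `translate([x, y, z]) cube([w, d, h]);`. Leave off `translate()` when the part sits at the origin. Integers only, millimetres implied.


cube([85, 21, 971]);
translate([464, 0, 0]) cube([85, 21, 971]);
translate([85, 0, 0]) cube([379, 21, 85]);
translate([85, 0, 886]) cube([379, 21, 85]);


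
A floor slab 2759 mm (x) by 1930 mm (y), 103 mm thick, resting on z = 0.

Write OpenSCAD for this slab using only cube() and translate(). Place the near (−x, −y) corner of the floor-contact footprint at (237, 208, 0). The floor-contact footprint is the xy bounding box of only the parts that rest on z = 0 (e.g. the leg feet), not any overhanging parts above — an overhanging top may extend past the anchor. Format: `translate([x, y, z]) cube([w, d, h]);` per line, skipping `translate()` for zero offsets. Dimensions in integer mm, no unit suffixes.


translate([237, 208, 0]) cube([2759, 1930, 103]);


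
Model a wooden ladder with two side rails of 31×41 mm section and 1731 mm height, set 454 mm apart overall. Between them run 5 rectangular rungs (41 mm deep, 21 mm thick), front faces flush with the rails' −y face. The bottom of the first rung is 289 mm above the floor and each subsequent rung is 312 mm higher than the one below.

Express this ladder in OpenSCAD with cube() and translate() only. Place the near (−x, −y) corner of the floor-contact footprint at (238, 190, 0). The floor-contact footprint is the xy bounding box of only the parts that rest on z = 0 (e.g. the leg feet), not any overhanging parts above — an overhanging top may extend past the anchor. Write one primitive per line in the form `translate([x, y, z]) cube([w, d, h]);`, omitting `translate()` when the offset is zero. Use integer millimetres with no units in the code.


translate([238, 190, 0]) cube([31, 41, 1731]);
translate([661, 190, 0]) cube([31, 41, 1731]);
translate([269, 190, 289]) cube([392, 41, 21]);
translate([269, 190, 601]) cube([392, 41, 21]);
translate([269, 190, 913]) cube([392, 41, 21]);
translate([269, 190, 1225]) cube([392, 41, 21]);
translate([269, 190, 1537]) cube([392, 41, 21]);


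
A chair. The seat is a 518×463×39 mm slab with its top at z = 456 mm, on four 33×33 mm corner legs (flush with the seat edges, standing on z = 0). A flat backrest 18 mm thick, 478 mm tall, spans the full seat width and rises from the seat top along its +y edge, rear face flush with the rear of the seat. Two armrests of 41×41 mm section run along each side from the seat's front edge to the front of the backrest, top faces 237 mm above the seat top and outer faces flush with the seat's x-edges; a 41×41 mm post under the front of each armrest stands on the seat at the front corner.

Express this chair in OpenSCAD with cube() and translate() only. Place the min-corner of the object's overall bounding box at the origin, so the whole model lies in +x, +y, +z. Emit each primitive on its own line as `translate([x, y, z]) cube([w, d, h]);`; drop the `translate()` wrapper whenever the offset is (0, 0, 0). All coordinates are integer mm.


translate([0, 0, 417]) cube([518, 463, 39]);
cube([33, 33, 417]);
translate([485, 0, 0]) cube([33, 33, 417]);
translate([0, 430, 0]) cube([33, 33, 417]);
translate([485, 430, 0]) cube([33, 33, 417]);
translate([0, 445, 456]) cube([518, 18, 478]);
translate([0, 0, 652]) cube([41, 445, 41]);
translate([477, 0, 652]) cube([41, 445, 41]);
translate([0, 0, 456]) cube([41, 41, 196]);
translate([477, 0, 456]) cube([41, 41, 196]);


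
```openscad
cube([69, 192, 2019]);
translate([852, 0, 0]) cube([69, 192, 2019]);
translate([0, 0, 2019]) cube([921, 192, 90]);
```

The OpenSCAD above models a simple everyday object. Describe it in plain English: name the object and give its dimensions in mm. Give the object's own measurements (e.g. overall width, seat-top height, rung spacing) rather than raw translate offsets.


A door frame. The clear opening is 783 mm wide and 2019 mm high. Two 69 mm wide jambs, 192 mm deep, stand either side of the opening from the floor to the top of the opening. A 90 mm thick head sits across the top of both jambs, spanning the full outside width of the frame.


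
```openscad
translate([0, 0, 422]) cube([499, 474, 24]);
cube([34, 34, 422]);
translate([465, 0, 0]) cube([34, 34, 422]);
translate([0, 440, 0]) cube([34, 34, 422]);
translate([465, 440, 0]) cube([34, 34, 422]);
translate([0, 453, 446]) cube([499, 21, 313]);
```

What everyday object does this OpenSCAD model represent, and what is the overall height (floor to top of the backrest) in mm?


A chair. The overall height is 759 mm.

A slab on four corner posts with a tall panel at the back — a chair. The seat slab sits at z = 422 with thickness 24, and the 313 mm backrest starts at the seat top, so the overall height is 422 + 24 + 313 = 759 mm.


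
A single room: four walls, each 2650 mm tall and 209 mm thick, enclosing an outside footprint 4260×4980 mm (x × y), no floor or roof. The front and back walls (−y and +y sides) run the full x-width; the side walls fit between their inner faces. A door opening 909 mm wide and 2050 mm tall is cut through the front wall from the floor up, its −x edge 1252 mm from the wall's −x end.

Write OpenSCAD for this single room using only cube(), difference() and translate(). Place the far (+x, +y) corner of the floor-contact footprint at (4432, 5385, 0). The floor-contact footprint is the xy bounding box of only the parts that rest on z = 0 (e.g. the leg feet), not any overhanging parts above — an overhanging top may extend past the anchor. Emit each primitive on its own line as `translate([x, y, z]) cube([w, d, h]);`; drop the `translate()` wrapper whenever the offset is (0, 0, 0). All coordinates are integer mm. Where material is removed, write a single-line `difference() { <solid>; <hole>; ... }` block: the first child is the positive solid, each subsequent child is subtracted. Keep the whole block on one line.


difference() { translate([172, 405, 0]) cube([4260, 209, 2650]); translate([1424, 405, 0]) cube([909, 209, 2050]); }
translate([172, 5176, 0]) cube([4260, 209, 2650]);
translate([172, 614, 0]) cube([209, 4562, 2650]);
translate([4223, 614, 0]) cube([209, 4562, 2650]);


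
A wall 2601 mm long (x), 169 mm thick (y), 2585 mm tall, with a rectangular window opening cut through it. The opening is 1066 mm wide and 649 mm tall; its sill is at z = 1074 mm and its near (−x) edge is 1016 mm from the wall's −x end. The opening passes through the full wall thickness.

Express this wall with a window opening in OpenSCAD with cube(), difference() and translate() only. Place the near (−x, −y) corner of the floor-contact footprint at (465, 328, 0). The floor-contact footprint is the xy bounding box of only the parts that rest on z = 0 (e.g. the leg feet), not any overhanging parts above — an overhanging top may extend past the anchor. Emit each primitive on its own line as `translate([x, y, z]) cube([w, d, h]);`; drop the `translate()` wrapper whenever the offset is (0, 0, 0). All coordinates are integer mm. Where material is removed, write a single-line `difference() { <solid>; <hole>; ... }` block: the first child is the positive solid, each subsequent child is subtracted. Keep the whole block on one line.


difference() { translate([465, 328, 0]) cube([2601, 169, 2585]); translate([1481, 328, 1074]) cube([1066, 169, 649]); }
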